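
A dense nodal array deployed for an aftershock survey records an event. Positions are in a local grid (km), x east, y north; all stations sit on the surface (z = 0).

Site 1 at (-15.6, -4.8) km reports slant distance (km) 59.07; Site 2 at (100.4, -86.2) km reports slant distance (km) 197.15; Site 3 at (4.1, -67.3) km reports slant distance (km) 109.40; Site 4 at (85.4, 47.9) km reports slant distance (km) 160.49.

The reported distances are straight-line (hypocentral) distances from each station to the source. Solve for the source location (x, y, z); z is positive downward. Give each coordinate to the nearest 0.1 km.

(-70.1, 11.5, 15.9)

Each station gives a sphere (x−x_i)² + (y−y_i)² + z² = d_i² (stations at z=0).
Subtracting the Site 1 sphere from Site 2 and Site 3: z² cancels, leaving linear equations in x and y:
232.0 x − 162.8 y = -18134.66
39.4 x − 125.0 y = -4199.40
Solving: x ≈ -70.096, y ≈ 11.501 km (keep extra digits for the depth step; rounded: -70.1, 11.5).
Then from the Site 1 sphere: z² = 59.07² − (x + 15.6)² − (y + 4.8)² with x = -70.096, y = 11.501, so z ≈ 15.929 ≈ 15.9 km.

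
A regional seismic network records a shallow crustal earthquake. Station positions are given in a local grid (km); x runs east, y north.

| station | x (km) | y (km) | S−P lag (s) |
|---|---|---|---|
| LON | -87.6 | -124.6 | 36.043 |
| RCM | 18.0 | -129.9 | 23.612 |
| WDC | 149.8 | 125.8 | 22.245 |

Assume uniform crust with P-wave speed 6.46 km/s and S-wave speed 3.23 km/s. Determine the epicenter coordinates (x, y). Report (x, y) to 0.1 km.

117.4 km east, -14.2 km north

Distance from S−P lag: d = Δt · v_P v_S / (v_P − v_S) = Δt · (6.46·3.23)/(6.46−3.23) ≈ 6.4600·Δt.
So d_LON = 232.84, d_RCM = 152.53, d_WDC = 143.70 km.
Circle about each station: (x + 87.6)² + (y + 124.6)² = 232.84²; (x − 18.0)² + (y + 129.9)² = 152.53²; (x − 149.8)² + (y − 125.8)² = 143.70².
Subtracting the LON equation from the RCM and WDC equations removes the quadratic terms:
211.2 x − 10.6 y = 24948.15
474.8 x + 500.8 y = 48631.54
Solving the 2×2 system: x ≈ 117.4, y ≈ -14.2 km.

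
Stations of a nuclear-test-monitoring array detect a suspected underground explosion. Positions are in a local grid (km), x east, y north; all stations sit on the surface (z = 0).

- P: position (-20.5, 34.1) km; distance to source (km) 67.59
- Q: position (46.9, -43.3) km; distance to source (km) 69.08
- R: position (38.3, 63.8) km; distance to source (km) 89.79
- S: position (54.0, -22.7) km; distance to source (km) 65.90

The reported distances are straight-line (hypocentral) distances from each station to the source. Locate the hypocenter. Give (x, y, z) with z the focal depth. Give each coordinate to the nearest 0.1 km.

(7.9, -7.9, 44.7)

Each station gives a sphere (x−x_i)² + (y−y_i)² + z² = d_i² (stations at z=0).
Subtracting the P sphere from Q and R: z² cancels, leaving linear equations in x and y:
134.8 x − 154.8 y = 2287.80
117.6 x + 59.4 y = 460.43
Solving: x ≈ 7.904, y ≈ -7.896 km (keep extra digits for the depth step; rounded: 7.9, -7.9).
Then from the P sphere: z² = 67.59² − (x + 20.5)² − (y − 34.1)² with x = 7.904, y = -7.896, so z ≈ 44.699 ≈ 44.7 km.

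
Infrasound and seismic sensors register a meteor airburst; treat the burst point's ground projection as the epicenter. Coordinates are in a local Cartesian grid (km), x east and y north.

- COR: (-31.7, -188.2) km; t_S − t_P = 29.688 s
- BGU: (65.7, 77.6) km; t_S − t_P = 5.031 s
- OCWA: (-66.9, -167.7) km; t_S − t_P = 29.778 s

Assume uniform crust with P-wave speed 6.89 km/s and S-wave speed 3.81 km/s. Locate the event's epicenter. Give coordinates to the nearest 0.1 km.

Distance from S−P lag: d = Δt · v_P v_S / (v_P − v_S) = Δt · (6.89·3.81)/(6.89−3.81) ≈ 8.5230·Δt.
So d_COR = 253.03, d_BGU = 42.88, d_OCWA = 253.80 km.
Circle about each station: (x + 31.7)² + (y + 188.2)² = 253.03²; (x − 65.7)² + (y − 77.6)² = 42.88²; (x + 66.9)² + (y + 167.7)² = 253.80².
Subtracting the COR equation from the BGU and OCWA equations removes the quadratic terms:
194.8 x + 531.6 y = 36099.61
-70.4 x + 41.0 y = -4215.49
Solving the 2×2 system: x ≈ 81.9, y ≈ 37.9 km.
Check against COR (with the unrounded x, y): √((x + 31.7)²+(y + 188.2)²) = 253.04 ≈ 253.03 km. ✓

81.9 km east, 37.9 km north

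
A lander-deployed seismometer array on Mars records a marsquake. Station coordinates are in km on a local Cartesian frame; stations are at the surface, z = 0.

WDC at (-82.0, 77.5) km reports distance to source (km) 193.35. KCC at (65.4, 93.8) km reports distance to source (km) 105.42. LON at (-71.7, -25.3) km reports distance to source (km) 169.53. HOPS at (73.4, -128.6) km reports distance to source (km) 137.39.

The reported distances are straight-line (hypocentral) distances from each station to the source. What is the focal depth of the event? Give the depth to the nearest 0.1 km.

Each station gives a sphere (x−x_i)² + (y−y_i)² + z² = d_i² (stations at z=0).
Subtracting the WDC sphere from KCC and LON: z² cancels, leaving linear equations in x and y:
294.8 x + 32.6 y = 26616.20
20.6 x − 205.6 y = 1694.53
Solving: x ≈ 90.198, y ≈ 0.795 km (keep extra digits for the depth step; rounded: 90.2, 0.8).
Then from the WDC sphere: z² = 193.35² − (x + 82.0)² − (y − 77.5)² with x = 90.198, y = 0.795, so z ≈ 42.993 ≈ 43.0 km.

43.0 km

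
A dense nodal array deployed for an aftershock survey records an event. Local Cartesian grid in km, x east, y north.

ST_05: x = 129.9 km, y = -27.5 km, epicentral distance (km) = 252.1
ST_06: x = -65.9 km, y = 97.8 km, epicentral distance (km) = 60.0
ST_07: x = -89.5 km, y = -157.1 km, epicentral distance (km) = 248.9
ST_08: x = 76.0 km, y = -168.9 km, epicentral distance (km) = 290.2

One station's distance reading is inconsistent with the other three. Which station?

ST_07

Solve using three stations at a time. Using ST_05, ST_06, ST_08 (subtract circle equations pairwise → linear system) gives (x, y) ≈ (-108.2, 55.3).
Distances from that point to each station vs reported:
  ST_05: calculated 252.1 vs reported 252.1 → residual 0.0 km
  ST_06: calculated 59.9 vs reported 60.0 → residual 0.1 km
  ST_07: calculated 213.3 vs reported 248.9 → residual 35.6 km
  ST_08: calculated 290.2 vs reported 290.2 → residual 0.0 km
ST_05, ST_06, ST_08 are mutually consistent (residuals ≈ 0); ST_07 is off by 35.6 km.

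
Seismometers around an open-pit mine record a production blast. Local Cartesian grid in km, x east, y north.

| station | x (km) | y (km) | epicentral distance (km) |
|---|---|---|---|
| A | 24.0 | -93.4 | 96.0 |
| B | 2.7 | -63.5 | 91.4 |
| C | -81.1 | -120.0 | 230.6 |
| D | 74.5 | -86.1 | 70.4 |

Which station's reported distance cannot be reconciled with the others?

Solve using three stations at a time. Using A, B, D (subtract circle equations pairwise → linear system) gives (x, y) ≈ (80.8, -16.0).
Distances from that point to each station vs reported:
  A: calculated 96.0 vs reported 96.0 → residual 0.0 km
  B: calculated 91.4 vs reported 91.4 → residual 0.0 km
  C: calculated 192.4 vs reported 230.6 → residual 38.2 km
  D: calculated 70.4 vs reported 70.4 → residual 0.0 km
A, B, D are mutually consistent (residuals ≈ 0); C is off by 38.2 km.

C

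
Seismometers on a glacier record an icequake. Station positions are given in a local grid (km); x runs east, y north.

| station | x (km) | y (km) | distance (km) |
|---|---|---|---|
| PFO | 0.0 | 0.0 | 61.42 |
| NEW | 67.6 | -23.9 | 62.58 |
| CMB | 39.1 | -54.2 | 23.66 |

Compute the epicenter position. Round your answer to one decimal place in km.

Circle about each station: x² + y² = 61.42²; (x − 67.6)² + (y + 23.9)² = 62.58²; (x − 39.1)² + (y + 54.2)² = 23.66².
Subtracting pairs of circle equations eliminates x²+y² and gives linear equations (the radical axes):
135.2 x − 47.8 y = 4997.13
78.2 x − 108.4 y = 7679.07
Solving the 2×2 system: x ≈ 16.0, y ≈ -59.3 km.
Check against PFO (with the unrounded x, y): √(x²+y²) = 61.42 ≈ 61.42 km. ✓

16.0 km east, -59.3 km north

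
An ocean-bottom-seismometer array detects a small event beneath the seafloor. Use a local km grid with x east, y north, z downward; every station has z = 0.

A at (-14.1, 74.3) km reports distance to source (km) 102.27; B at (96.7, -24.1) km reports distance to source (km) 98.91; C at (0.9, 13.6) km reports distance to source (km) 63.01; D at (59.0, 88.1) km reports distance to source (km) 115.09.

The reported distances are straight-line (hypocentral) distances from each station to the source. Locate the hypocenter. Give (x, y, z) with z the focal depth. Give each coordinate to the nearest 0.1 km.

Each station gives a sphere (x−x_i)² + (y−y_i)² + z² = d_i² (stations at z=0).
Subtracting the A sphere from B and C: z² cancels, leaving linear equations in x and y:
221.6 x − 196.8 y = 4888.36
30.0 x − 121.4 y = 955.36
Solving: x ≈ 19.308, y ≈ -3.098 km (keep extra digits for the depth step; rounded: 19.3, -3.1).
Then from the A sphere: z² = 102.27² − (x + 14.1)² − (y − 74.3)² with x = 19.308, y = -3.098, so z ≈ 57.902 ≈ 57.9 km.

(19.3, -3.1, 57.9)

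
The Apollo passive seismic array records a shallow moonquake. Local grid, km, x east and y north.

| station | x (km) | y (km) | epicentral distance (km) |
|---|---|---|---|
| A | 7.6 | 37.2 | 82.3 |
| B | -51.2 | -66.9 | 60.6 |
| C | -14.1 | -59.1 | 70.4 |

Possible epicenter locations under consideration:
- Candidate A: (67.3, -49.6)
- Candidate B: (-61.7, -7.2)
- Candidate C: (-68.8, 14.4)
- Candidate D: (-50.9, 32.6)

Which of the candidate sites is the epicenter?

For each candidate, compare |candidate − station| to the reported distance:
Candidate A: residuals A 23.0, B 59.2, C 11.6 → max 59.2 km
Candidate B: residuals A 0.0, B 0.0, C 0.0 → max 0.0 km
Candidate C: residuals A 2.6, B 22.6, C 21.2 → max 22.6 km
Candidate D: residuals A 23.6, B 38.9, C 28.4 → max 38.9 km
Only Candidate B has all residuals ≈ 0.

Candidate B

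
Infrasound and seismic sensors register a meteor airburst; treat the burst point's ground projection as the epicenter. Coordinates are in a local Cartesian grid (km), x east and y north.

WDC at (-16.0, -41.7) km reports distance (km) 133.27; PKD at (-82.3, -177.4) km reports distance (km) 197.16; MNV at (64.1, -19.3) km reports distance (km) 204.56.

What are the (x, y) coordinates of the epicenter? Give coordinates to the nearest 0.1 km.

(-138.1, 11.7)

Circle about each station: (x + 16.0)² + (y + 41.7)² = 133.27²; (x + 82.3)² + (y + 177.4)² = 197.16²; (x − 64.1)² + (y + 19.3)² = 204.56².
Subtracting the WDC equation from the PKD and MNV equations removes the quadratic terms:
-132.6 x − 271.4 y = 15137.99
160.2 x + 44.8 y = -21597.49
Solving the 2×2 system: x ≈ -138.1, y ≈ 11.7 km.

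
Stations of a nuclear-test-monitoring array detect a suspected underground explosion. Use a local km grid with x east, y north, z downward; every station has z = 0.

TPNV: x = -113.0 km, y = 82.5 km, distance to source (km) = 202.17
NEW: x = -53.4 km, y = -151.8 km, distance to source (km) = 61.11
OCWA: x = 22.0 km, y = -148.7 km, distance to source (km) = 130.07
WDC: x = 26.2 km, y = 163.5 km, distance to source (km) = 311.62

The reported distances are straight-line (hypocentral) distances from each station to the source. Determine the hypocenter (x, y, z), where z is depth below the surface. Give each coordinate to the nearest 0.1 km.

(-104.4, -119.3, 8.8)

Each station gives a sphere (x−x_i)² + (y−y_i)² + z² = d_i² (stations at z=0).
Subtracting the TPNV sphere from NEW and OCWA: z² cancels, leaving linear equations in x and y:
119.2 x − 468.6 y = 43457.83
270.0 x − 462.4 y = 26974.94
Solving: x ≈ -104.398, y ≈ -119.296 km (keep extra digits for the depth step; rounded: -104.4, -119.3).
Then from the TPNV sphere: z² = 202.17² − (x + 113.0)² − (y − 82.5)² with x = -104.398, y = -119.296, so z ≈ 8.780 ≈ 8.8 km.
Check against WDC (with the unrounded solution): distance 311.62 ≈ 311.62 km. ✓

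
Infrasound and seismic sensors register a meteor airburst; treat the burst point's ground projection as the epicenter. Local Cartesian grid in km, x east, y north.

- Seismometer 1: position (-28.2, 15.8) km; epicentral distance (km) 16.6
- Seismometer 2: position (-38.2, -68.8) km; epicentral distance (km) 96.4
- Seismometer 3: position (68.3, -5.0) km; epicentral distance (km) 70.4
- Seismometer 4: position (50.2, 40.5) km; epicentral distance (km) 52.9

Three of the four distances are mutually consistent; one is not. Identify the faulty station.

Solve using three stations at a time. Using Seismometer 2, Seismometer 3, Seismometer 4 (subtract circle equations pairwise → linear system) gives (x, y) ≈ (2.1, 18.7).
Distances from that point to each station vs reported:
  Seismometer 1: calculated 30.4 vs reported 16.6 → residual 13.8 km
  Seismometer 2: calculated 96.4 vs reported 96.4 → residual 0.0 km
  Seismometer 3: calculated 70.3 vs reported 70.4 → residual 0.1 km
  Seismometer 4: calculated 52.8 vs reported 52.9 → residual 0.1 km
Seismometer 2, Seismometer 3, Seismometer 4 are mutually consistent (residuals ≈ 0); Seismometer 1 is off by 13.8 km.

Seismometer 1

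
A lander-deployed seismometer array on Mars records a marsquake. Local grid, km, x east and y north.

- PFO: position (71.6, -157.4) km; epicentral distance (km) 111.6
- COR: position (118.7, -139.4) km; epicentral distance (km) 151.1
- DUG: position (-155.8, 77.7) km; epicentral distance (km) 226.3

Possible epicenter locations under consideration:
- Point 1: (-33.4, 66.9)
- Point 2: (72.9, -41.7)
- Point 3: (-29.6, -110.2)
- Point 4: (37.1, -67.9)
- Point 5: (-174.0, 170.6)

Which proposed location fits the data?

Point 3

For each candidate, compare |candidate − station| to the reported distance:
Point 1: residuals PFO 136.1, COR 105.2, DUG 103.4 → max 136.1 km
Point 2: residuals PFO 4.1, COR 43.2, DUG 31.7 → max 43.2 km
Point 3: residuals PFO 0.1, COR 0.0, DUG 0.0 → max 0.1 km
Point 4: residuals PFO 15.7, COR 42.6, DUG 15.4 → max 42.6 km
Point 5: residuals PFO 298.2, COR 275.2, DUG 131.6 → max 298.2 km
Only Point 3 has all residuals ≈ 0.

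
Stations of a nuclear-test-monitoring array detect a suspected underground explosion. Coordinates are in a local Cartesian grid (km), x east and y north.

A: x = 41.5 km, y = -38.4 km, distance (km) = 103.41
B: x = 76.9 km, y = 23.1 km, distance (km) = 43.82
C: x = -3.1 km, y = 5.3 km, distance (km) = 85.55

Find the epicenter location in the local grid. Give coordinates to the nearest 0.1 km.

(59.7, 63.4)

Circle about each station: (x − 41.5)² + (y + 38.4)² = 103.41²; (x − 76.9)² + (y − 23.1)² = 43.82²; (x + 3.1)² + (y − 5.3)² = 85.55².
Subtracting the A equation from the B and C equations removes the quadratic terms:
70.8 x + 123.0 y = 12023.85
-89.2 x + 87.4 y = 215.72
Solving the 2×2 system: x ≈ 59.7, y ≈ 63.4 km.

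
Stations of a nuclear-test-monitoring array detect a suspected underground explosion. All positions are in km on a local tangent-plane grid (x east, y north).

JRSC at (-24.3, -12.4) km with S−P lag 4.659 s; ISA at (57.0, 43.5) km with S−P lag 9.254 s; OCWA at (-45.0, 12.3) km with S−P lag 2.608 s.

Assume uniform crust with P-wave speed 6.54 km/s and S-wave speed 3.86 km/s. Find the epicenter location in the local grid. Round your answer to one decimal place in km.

x ≈ -29.3 km, y ≈ 31.2 km

Distance from S−P lag: d = Δt · v_P v_S / (v_P − v_S) = Δt · (6.54·3.86)/(6.54−3.86) ≈ 9.4196·Δt.
So d_JRSC = 43.89, d_ISA = 87.17, d_OCWA = 24.57 km.
Circle about each station: (x + 24.3)² + (y + 12.4)² = 43.89²; (x − 57.0)² + (y − 43.5)² = 87.17²; (x + 45.0)² + (y − 12.3)² = 24.57².
Subtracting the JRSC equation from the ISA and OCWA equations removes the quadratic terms:
162.6 x + 111.8 y = -1275.28
-41.4 x + 49.4 y = 2754.69
Solving the 2×2 system: x ≈ -29.3, y ≈ 31.2 km.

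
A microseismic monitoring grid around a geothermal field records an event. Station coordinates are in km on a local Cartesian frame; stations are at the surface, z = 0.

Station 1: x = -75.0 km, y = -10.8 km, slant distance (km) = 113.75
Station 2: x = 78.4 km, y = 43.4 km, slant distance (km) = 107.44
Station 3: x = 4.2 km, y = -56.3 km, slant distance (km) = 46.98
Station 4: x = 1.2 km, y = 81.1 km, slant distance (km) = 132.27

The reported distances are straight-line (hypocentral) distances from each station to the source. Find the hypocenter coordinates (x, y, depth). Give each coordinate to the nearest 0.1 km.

Each station gives a sphere (x−x_i)² + (y−y_i)² + z² = d_i² (stations at z=0).
Subtracting the Station 1 sphere from Station 2 and Station 3: z² cancels, leaving linear equations in x and y:
306.8 x + 108.4 y = 3684.19
158.4 x − 91.0 y = 8177.63
Solving: x ≈ 27.095, y ≈ -42.700 km (keep extra digits for the depth step; rounded: 27.1, -42.7).
Then from the Station 1 sphere: z² = 113.75² − (x + 75.0)² − (y + 10.8)² with x = 27.095, y = -42.700, so z ≈ 38.705 ≈ 38.7 km.
Check against Station 4 (with the unrounded solution): distance 132.27 ≈ 132.27 km. ✓

(27.1, -42.7, 38.7)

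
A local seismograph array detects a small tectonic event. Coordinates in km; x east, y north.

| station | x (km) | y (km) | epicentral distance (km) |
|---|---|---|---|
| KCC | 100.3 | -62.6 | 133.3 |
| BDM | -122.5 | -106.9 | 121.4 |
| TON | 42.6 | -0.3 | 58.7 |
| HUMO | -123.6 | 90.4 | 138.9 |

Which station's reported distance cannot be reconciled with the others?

Solve using three stations at a time. Using KCC, TON, HUMO (subtract circle equations pairwise → linear system) gives (x, y) ≈ (-16.1, 2.4).
Distances from that point to each station vs reported:
  KCC: calculated 133.3 vs reported 133.3 → residual 0.0 km
  BDM: calculated 152.6 vs reported 121.4 → residual 31.2 km
  TON: calculated 58.7 vs reported 58.7 → residual 0.0 km
  HUMO: calculated 138.9 vs reported 138.9 → residual 0.0 km
KCC, TON, HUMO are mutually consistent (residuals ≈ 0); BDM is off by 31.2 km.

BDM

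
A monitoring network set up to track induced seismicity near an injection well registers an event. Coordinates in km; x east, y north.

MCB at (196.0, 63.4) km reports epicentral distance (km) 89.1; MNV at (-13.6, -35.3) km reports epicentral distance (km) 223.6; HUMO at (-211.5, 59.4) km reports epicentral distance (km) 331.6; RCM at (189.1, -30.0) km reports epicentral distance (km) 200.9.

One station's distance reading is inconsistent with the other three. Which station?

Solve using three stations at a time. Using MNV, HUMO, RCM (subtract circle equations pairwise → linear system) gives (x, y) ≈ (106.7, 153.5).
Distances from that point to each station vs reported:
  MCB: calculated 126.9 vs reported 89.1 → residual 37.8 km
  MNV: calculated 223.9 vs reported 223.6 → residual 0.3 km
  HUMO: calculated 331.8 vs reported 331.6 → residual 0.2 km
  RCM: calculated 201.2 vs reported 200.9 → residual 0.3 km
MNV, HUMO, RCM are mutually consistent (residuals ≈ 0); MCB is off by 37.8 km.

MCB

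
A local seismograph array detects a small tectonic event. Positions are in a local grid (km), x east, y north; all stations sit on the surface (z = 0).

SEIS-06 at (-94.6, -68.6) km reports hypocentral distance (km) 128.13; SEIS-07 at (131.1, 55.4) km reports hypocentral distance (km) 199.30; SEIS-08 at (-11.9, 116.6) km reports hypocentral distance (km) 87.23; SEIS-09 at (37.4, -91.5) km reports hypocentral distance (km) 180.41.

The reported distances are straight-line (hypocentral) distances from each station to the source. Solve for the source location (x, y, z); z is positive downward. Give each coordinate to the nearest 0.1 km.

Each station gives a sphere (x−x_i)² + (y−y_i)² + z² = d_i² (stations at z=0).
Subtracting the SEIS-06 sphere from SEIS-07 and SEIS-08: z² cancels, leaving linear equations in x and y:
451.4 x + 248.0 y = -16701.94
165.4 x + 370.4 y = 8890.27
Solving: x ≈ -66.502, y ≈ 53.698 km (keep extra digits for the depth step; rounded: -66.5, 53.7).
Then from the SEIS-06 sphere: z² = 128.13² − (x + 94.6)² − (y + 68.6)² with x = -66.502, y = 53.698, so z ≈ 25.904 ≈ 25.9 km.

(-66.5, 53.7, 25.9)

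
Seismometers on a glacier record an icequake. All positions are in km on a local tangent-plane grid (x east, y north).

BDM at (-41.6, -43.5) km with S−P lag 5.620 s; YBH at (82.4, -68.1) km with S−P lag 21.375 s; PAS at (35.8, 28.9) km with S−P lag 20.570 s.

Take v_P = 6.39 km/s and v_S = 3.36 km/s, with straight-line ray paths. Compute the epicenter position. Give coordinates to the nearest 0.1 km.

-69.0 km east, -72.4 km north

Distance from S−P lag: d = Δt · v_P v_S / (v_P − v_S) = Δt · (6.39·3.36)/(6.39−3.36) ≈ 7.0859·Δt.
So d_BDM = 39.82, d_YBH = 151.46, d_PAS = 145.76 km.
Circle about each station: (x + 41.6)² + (y + 43.5)² = 39.82²; (x − 82.4)² + (y + 68.1)² = 151.46²; (x − 35.8)² + (y − 28.9)² = 145.76².
Subtracting pairs of circle equations eliminates x²+y² and gives linear equations (the radical axes):
248.0 x − 49.2 y = -13549.94
154.8 x + 144.8 y = -21166.31
Solving the 2×2 system: x ≈ -69.0, y ≈ -72.4 km.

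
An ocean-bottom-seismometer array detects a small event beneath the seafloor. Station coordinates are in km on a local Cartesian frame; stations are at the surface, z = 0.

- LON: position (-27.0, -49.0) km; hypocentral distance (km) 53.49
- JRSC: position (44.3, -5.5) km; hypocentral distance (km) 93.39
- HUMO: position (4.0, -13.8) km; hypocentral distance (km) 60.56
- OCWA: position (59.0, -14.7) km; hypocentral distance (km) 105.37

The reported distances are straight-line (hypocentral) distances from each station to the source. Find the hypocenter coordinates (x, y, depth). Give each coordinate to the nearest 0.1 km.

Each station gives a sphere (x−x_i)² + (y−y_i)² + z² = d_i² (stations at z=0).
Subtracting the LON sphere from JRSC and HUMO: z² cancels, leaving linear equations in x and y:
142.6 x + 87.0 y = -6997.77
62.0 x + 70.4 y = -3729.89
Solving: x ≈ -36.198, y ≈ -21.102 km (keep extra digits for the depth step; rounded: -36.2, -21.1).
Then from the LON sphere: z² = 53.49² − (x + 27.0)² − (y + 49.0)² with x = -36.198, y = -21.102, so z ≈ 44.702 ≈ 44.7 km.

x ≈ -36.2 km, y ≈ -21.1 km, depth ≈ 44.7 km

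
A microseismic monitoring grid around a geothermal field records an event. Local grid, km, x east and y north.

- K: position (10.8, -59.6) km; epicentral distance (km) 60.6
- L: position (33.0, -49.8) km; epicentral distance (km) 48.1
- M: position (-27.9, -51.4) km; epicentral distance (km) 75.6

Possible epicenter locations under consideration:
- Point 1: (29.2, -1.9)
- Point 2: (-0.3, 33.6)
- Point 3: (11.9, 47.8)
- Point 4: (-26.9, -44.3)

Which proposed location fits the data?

Point 1

For each candidate, compare |candidate − station| to the reported distance:
Point 1: residuals K 0.0, L 0.0, M 0.0 → max 0.0 km
Point 2: residuals K 33.3, L 41.7, M 13.8 → max 41.7 km
Point 3: residuals K 46.8, L 51.8, M 31.3 → max 51.8 km
Point 4: residuals K 19.9, L 12.1, M 68.4 → max 68.4 km
Only Point 1 has all residuals ≈ 0.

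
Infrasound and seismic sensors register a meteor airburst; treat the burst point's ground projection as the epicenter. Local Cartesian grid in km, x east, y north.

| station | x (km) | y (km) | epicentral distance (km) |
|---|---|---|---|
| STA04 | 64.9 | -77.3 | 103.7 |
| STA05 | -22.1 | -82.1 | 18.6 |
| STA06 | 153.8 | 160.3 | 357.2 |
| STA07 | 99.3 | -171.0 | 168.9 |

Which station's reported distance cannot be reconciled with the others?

STA06

Solve using three stations at a time. Using STA04, STA05, STA07 (subtract circle equations pairwise → linear system) gives (x, y) ≈ (-38.7, -73.7).
Distances from that point to each station vs reported:
  STA04: calculated 103.7 vs reported 103.7 → residual 0.0 km
  STA05: calculated 18.7 vs reported 18.6 → residual 0.1 km
  STA06: calculated 303.0 vs reported 357.2 → residual 54.2 km
  STA07: calculated 168.9 vs reported 168.9 → residual 0.0 km
STA04, STA05, STA07 are mutually consistent (residuals ≈ 0); STA06 is off by 54.2 km.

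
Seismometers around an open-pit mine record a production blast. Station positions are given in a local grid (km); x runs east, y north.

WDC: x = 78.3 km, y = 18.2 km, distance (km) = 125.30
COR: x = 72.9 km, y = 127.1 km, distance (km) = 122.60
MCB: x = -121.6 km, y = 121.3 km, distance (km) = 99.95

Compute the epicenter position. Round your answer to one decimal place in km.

(-35.7, 70.2)

Circle about each station: (x − 78.3)² + (y − 18.2)² = 125.30²; (x − 72.9)² + (y − 127.1)² = 122.60²; (x + 121.6)² + (y − 121.3)² = 99.95².
Subtracting the WDC equation from the COR and MCB equations removes the quadratic terms:
-10.8 x + 217.8 y = 15676.02
-399.8 x + 206.2 y = 28748.21
Solving the 2×2 system: x ≈ -35.7, y ≈ 70.2 km.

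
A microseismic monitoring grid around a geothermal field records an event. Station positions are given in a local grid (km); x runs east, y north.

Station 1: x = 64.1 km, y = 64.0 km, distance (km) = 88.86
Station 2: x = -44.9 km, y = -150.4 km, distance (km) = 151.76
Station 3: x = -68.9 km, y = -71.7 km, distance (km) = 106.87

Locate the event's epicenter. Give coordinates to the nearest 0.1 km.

(20.8, -13.6)

Circle about each station: (x − 64.1)² + (y − 64.0)² = 88.86²; (x + 44.9)² + (y + 150.4)² = 151.76²; (x + 68.9)² + (y + 71.7)² = 106.87².
Subtracting pairs of circle equations eliminates x²+y² and gives linear equations (the radical axes):
-218.0 x − 428.8 y = 1296.36
-266.0 x − 271.4 y = -1841.81
Solving the 2×2 system: x ≈ 20.8, y ≈ -13.6 km.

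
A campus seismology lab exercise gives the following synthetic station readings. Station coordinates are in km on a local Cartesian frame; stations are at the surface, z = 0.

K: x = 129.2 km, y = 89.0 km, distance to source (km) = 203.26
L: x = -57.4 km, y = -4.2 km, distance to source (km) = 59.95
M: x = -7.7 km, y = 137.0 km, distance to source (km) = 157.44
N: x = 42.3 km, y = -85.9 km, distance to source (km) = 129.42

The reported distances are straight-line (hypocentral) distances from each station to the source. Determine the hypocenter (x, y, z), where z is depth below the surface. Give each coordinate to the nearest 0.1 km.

(-41.2, -5.6, 57.7)

Each station gives a sphere (x−x_i)² + (y−y_i)² + z² = d_i² (stations at z=0).
Subtracting the K sphere from L and M: z² cancels, leaving linear equations in x and y:
-373.2 x − 186.4 y = 16419.39
-273.8 x + 96.0 y = 10741.92
Solving: x ≈ -41.197, y ≈ -5.604 km (keep extra digits for the depth step; rounded: -41.2, -5.6).
Then from the K sphere: z² = 203.26² − (x − 129.2)² − (y − 89.0)² with x = -41.197, y = -5.604, so z ≈ 57.702 ≈ 57.7 km.
Check against N (with the unrounded solution): distance 129.42 ≈ 129.42 km. ✓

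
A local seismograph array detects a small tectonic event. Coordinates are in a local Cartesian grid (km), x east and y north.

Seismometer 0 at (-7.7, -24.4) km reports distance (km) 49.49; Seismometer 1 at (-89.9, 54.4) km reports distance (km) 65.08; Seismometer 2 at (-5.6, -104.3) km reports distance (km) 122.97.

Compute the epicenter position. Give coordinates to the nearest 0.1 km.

Circle about each station: (x + 7.7)² + (y + 24.4)² = 49.49²; (x + 89.9)² + (y − 54.4)² = 65.08²; (x + 5.6)² + (y + 104.3)² = 122.97².
Subtracting pairs of circle equations eliminates x²+y² and gives linear equations (the radical axes):
-164.4 x + 157.6 y = 8600.57
4.2 x − 159.8 y = -2417.16
Solving the 2×2 system: x ≈ -38.8, y ≈ 14.1 km.

-38.8 km east, 14.1 km north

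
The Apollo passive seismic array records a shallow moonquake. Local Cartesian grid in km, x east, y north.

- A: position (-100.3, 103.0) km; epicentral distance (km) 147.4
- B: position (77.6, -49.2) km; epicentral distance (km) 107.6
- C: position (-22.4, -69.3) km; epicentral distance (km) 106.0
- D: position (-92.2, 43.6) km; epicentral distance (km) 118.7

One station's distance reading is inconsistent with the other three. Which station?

Solve using three stations at a time. Using A, C, D (subtract circle equations pairwise → linear system) gives (x, y) ≈ (25.3, 25.6).
Distances from that point to each station vs reported:
  A: calculated 147.6 vs reported 147.4 → residual 0.2 km
  B: calculated 91.3 vs reported 107.6 → residual 16.3 km
  C: calculated 106.2 vs reported 106.0 → residual 0.2 km
  D: calculated 118.9 vs reported 118.7 → residual 0.2 km
A, C, D are mutually consistent (residuals ≈ 0); B is off by 16.3 km.

B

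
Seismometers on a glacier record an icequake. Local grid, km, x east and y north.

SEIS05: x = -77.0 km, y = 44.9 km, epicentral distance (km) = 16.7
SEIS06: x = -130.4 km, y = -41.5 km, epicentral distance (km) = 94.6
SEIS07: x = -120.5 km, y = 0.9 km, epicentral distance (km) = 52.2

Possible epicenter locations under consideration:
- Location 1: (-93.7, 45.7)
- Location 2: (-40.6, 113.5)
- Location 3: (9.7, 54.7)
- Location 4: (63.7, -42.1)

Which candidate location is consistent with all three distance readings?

For each candidate, compare |candidate − station| to the reported distance:
Location 1: residuals SEIS05 0.0, SEIS06 0.0, SEIS07 0.0 → max 0.0 km
Location 2: residuals SEIS05 61.0, SEIS06 84.5, SEIS07 85.9 → max 85.9 km
Location 3: residuals SEIS05 70.6, SEIS06 75.3, SEIS07 88.7 → max 88.7 km
Location 4: residuals SEIS05 148.7, SEIS06 99.5, SEIS07 137.0 → max 148.7 km
Only Location 1 has all residuals ≈ 0.

Location 1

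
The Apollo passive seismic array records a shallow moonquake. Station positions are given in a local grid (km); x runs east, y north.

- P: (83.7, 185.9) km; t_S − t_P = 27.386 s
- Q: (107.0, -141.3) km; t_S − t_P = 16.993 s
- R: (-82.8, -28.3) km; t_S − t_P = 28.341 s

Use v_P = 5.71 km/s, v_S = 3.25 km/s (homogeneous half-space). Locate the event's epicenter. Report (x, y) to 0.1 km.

x ≈ 130.6 km, y ≈ -15.3 km

Distance from S−P lag: d = Δt · v_P v_S / (v_P − v_S) = Δt · (5.71·3.25)/(5.71−3.25) ≈ 7.5437·Δt.
So d_P = 206.59, d_Q = 128.19, d_R = 213.80 km.
Circle about each station: (x − 83.7)² + (y − 185.9)² = 206.59²; (x − 107.0)² + (y + 141.3)² = 128.19²; (x + 82.8)² + (y + 28.3)² = 213.80².
Subtracting the P equation from the Q and R equations removes the quadratic terms:
46.6 x − 654.4 y = 16096.94
-333.0 x − 428.4 y = -36938.78
Solving the 2×2 system: x ≈ 130.6, y ≈ -15.3 km.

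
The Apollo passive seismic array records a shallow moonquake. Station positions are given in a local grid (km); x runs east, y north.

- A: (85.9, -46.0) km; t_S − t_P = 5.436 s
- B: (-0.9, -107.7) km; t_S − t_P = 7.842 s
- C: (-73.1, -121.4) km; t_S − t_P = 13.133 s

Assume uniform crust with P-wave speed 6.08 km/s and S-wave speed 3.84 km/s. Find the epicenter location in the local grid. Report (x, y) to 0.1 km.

Distance from S−P lag: d = Δt · v_P v_S / (v_P − v_S) = Δt · (6.08·3.84)/(6.08−3.84) ≈ 10.4229·Δt.
So d_A = 56.66, d_B = 81.74, d_C = 136.88 km.
Circle about each station: (x − 85.9)² + (y + 46.0)² = 56.66²; (x + 0.9)² + (y + 107.7)² = 81.74²; (x + 73.1)² + (y + 121.4)² = 136.88².
Subtracting the A equation from the B and C equations removes the quadratic terms:
-173.6 x − 123.4 y = -1365.78
-318.0 x − 150.8 y = -4939.02
Solving the 2×2 system: x ≈ 30.9, y ≈ -32.4 km.
Check against A (with the unrounded x, y): √((x − 85.9)²+(y + 46.0)²) = 56.67 ≈ 56.66 km. ✓

(30.9, -32.4)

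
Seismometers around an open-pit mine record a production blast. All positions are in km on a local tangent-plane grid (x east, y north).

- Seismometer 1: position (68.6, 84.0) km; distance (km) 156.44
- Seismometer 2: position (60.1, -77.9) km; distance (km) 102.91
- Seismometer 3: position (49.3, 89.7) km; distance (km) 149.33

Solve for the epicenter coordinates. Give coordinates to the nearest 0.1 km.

Circle about each station: (x − 68.6)² + (y − 84.0)² = 156.44²; (x − 60.1)² + (y + 77.9)² = 102.91²; (x − 49.3)² + (y − 89.7)² = 149.33².
Subtracting the Seismometer 1 equation from the Seismometer 2 and Seismometer 3 equations removes the quadratic terms:
-17.0 x − 323.8 y = 11801.47
-38.6 x + 11.4 y = 888.64
Solving the 2×2 system: x ≈ -33.3, y ≈ -34.7 km.
Check against Seismometer 1 (with the unrounded x, y): √((x − 68.6)²+(y − 84.0)²) = 156.42 ≈ 156.44 km. ✓

-33.3 km east, -34.7 km north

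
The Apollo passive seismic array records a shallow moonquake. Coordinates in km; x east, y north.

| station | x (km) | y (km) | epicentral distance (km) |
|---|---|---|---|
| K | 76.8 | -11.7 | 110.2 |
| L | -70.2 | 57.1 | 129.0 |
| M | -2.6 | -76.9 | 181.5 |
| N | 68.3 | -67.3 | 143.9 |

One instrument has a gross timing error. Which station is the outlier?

Solve using three stations at a time. Using K, L, M (subtract circle equations pairwise → linear system) gives (x, y) ≈ (52.9, 96.0).
Distances from that point to each station vs reported:
  K: calculated 110.3 vs reported 110.2 → residual 0.1 km
  L: calculated 129.1 vs reported 129.0 → residual 0.1 km
  M: calculated 181.6 vs reported 181.5 → residual 0.1 km
  N: calculated 164.0 vs reported 143.9 → residual 20.1 km
K, L, M are mutually consistent (residuals ≈ 0); N is off by 20.1 km.

N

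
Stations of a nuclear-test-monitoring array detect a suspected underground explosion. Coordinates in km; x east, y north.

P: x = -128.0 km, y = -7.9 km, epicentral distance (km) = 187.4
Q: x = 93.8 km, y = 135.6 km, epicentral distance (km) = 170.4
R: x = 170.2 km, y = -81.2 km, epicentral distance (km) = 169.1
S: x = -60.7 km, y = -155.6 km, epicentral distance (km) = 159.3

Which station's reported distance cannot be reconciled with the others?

Solve using three stations at a time. Using Q, R, S (subtract circle equations pairwise → linear system) gives (x, y) ≈ (14.5, -15.2).
Distances from that point to each station vs reported:
  P: calculated 142.7 vs reported 187.4 → residual 44.7 km
  Q: calculated 170.4 vs reported 170.4 → residual 0.0 km
  R: calculated 169.1 vs reported 169.1 → residual 0.0 km
  S: calculated 159.3 vs reported 159.3 → residual 0.0 km
Q, R, S are mutually consistent (residuals ≈ 0); P is off by 44.7 km.

P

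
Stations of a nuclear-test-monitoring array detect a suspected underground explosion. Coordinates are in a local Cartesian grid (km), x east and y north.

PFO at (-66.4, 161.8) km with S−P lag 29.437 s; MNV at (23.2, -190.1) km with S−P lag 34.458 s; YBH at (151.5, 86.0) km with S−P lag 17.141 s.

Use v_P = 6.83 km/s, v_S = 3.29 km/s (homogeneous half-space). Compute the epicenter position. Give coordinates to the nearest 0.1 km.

Distance from S−P lag: d = Δt · v_P v_S / (v_P − v_S) = Δt · (6.83·3.29)/(6.83−3.29) ≈ 6.3477·Δt.
So d_PFO = 186.86, d_MNV = 218.73, d_YBH = 108.81 km.
Circle about each station: (x + 66.4)² + (y − 161.8)² = 186.86²; (x − 23.2)² + (y + 190.1)² = 218.73²; (x − 151.5)² + (y − 86.0)² = 108.81².
Subtracting pairs of circle equations eliminates x²+y² and gives linear equations (the radical axes):
179.2 x − 703.8 y = -6838.10
435.8 x − 151.6 y = 22837.09
Solving the 2×2 system: x ≈ 61.2, y ≈ 25.3 km.

(61.2, 25.3)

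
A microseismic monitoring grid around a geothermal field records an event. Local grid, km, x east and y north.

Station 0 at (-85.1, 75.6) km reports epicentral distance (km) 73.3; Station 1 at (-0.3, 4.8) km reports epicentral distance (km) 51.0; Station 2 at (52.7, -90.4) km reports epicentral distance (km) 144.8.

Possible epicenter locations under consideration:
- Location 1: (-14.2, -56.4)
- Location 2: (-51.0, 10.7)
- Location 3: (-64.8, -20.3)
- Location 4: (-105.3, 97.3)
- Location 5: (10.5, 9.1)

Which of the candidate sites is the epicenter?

Location 2

For each candidate, compare |candidate − station| to the reported distance:
Location 1: residuals Station 0 76.5, Station 1 11.8, Station 2 69.8 → max 76.5 km
Location 2: residuals Station 0 0.0, Station 1 0.0, Station 2 0.0 → max 0.0 km
Location 3: residuals Station 0 24.7, Station 1 18.2, Station 2 8.0 → max 24.7 km
Location 4: residuals Station 0 43.7, Station 1 88.9, Station 2 100.5 → max 100.5 km
Location 5: residuals Station 0 43.2, Station 1 39.4, Station 2 36.7 → max 43.2 km
Only Location 2 has all residuals ≈ 0.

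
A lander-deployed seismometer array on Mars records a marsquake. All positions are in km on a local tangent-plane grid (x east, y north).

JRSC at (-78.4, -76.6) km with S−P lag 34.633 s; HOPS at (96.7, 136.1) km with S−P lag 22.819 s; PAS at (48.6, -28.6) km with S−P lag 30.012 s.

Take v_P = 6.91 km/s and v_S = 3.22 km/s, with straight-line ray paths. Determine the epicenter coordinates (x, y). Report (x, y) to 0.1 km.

Distance from S−P lag: d = Δt · v_P v_S / (v_P − v_S) = Δt · (6.91·3.22)/(6.91−3.22) ≈ 6.0299·Δt.
So d_JRSC = 208.83, d_HOPS = 137.60, d_PAS = 180.97 km.
Circle about each station: (x + 78.4)² + (y + 76.6)² = 208.83²; (x − 96.7)² + (y − 136.1)² = 137.60²; (x − 48.6)² + (y + 28.6)² = 180.97².
Subtracting pairs of circle equations eliminates x²+y² and gives linear equations (the radical axes):
350.2 x + 425.4 y = 40536.19
254.0 x + 96.0 y = 2025.63
Solving the 2×2 system: x ≈ -40.7, y ≈ 128.8 km.
Check against JRSC (with the unrounded x, y): √((x + 78.4)²+(y + 76.6)²) = 208.83 ≈ 208.83 km. ✓

(-40.7, 128.8)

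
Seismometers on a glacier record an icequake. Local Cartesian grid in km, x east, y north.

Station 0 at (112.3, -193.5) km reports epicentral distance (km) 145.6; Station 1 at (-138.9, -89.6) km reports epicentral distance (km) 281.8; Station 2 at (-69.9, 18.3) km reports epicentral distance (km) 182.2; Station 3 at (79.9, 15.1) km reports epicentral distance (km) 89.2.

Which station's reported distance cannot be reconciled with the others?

Solve using three stations at a time. Using Station 0, Station 1, Station 3 (subtract circle equations pairwise → linear system) gives (x, y) ≈ (140.2, -50.6).
Distances from that point to each station vs reported:
  Station 0: calculated 145.6 vs reported 145.6 → residual 0.0 km
  Station 1: calculated 281.8 vs reported 281.8 → residual 0.0 km
  Station 2: calculated 221.1 vs reported 182.2 → residual 38.9 km
  Station 3: calculated 89.2 vs reported 89.2 → residual 0.0 km
Station 0, Station 1, Station 3 are mutually consistent (residuals ≈ 0); Station 2 is off by 38.9 km.

Station 2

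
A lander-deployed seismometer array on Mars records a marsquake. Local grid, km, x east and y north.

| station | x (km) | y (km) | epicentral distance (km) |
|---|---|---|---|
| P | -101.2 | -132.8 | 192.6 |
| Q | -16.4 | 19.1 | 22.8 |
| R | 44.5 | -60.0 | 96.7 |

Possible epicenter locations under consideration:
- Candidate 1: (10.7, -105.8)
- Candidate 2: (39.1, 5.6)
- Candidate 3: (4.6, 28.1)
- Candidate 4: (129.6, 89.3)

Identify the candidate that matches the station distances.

Candidate 3

For each candidate, compare |candidate − station| to the reported distance:
Candidate 1: residuals P 77.5, Q 105.0, R 39.8 → max 105.0 km
Candidate 2: residuals P 4.5, Q 34.3, R 30.9 → max 34.3 km
Candidate 3: residuals P 0.0, Q 0.0, R 0.0 → max 0.0 km
Candidate 4: residuals P 127.7, Q 139.2, R 75.2 → max 139.2 km
Only Candidate 3 has all residuals ≈ 0.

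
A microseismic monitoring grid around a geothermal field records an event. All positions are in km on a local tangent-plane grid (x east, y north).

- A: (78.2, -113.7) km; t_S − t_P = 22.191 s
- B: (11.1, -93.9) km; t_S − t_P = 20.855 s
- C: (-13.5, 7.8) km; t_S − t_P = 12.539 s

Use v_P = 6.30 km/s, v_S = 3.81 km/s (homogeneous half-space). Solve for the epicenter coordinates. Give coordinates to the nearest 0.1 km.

64.9 km east, 99.8 km north

Distance from S−P lag: d = Δt · v_P v_S / (v_P − v_S) = Δt · (6.30·3.81)/(6.30−3.81) ≈ 9.6398·Δt.
So d_A = 213.92, d_B = 201.04, d_C = 120.87 km.
Circle about each station: (x − 78.2)² + (y + 113.7)² = 213.92²; (x − 11.1)² + (y + 93.9)² = 201.04²; (x + 13.5)² + (y − 7.8)² = 120.87².
Subtracting the A equation from the B and C equations removes the quadratic terms:
-134.2 x + 39.6 y = -4757.83
-183.4 x + 243.0 y = 12352.37
Solving the 2×2 system: x ≈ 64.9, y ≈ 99.8 km.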